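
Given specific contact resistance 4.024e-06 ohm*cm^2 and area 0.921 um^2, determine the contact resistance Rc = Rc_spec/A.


Step 1: Convert area to cm^2: 0.921 um^2 = 9.2100e-09 cm^2
Step 2: Rc = Rc_spec / A = 4.024e-06 / 9.2100e-09
Step 3: Rc = 4.37e+02 ohms

4.37e+02


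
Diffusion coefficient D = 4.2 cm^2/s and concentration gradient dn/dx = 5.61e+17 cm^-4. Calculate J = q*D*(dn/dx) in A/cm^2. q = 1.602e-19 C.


Step 1: J = q * D * (dn/dx)
Step 2: J = 1.602e-19 * 4.2 * 5.61e+17
Step 3: J = 3.77e-01 A/cm^2

3.77e-01


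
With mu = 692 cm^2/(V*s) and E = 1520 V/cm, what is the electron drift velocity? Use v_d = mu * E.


Step 1: v_d = mu * E
Step 2: v_d = 692 * 1520 = 1051840
Step 3: v_d = 1.05e+06 cm/s

1.05e+06


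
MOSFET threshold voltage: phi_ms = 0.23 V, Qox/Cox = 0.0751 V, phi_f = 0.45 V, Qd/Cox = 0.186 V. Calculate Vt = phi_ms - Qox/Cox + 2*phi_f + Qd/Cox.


Step 1: Vt = phi_ms - Qox/Cox + 2*phi_f + Qd/Cox
Step 2: Vt = 0.23 - 0.0751 + 2*0.45 + 0.186
Step 3: Vt = 0.23 - 0.0751 + 0.9 + 0.186
Step 4: Vt = 1.2409 V

1.2409


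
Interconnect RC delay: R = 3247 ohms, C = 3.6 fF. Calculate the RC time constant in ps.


Step 1: tau = R * C
Step 2: tau = 3247 * 3.6 fF = 3247 * 3.6e-15 F
Step 3: tau = 1.16892e-11 s = 11.6892 ps

11.6892


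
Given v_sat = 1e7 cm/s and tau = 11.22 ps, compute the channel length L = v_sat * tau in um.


Step 1: tau in seconds = 11.22 ps * 1e-12 = 1.1220e-11 s
Step 2: L = v_sat * tau = 1e7 * 1.1220e-11 = 1.1220e-04 cm
Step 3: L in um = 1.1220e-04 * 1e4 = 1.122 um

1.122


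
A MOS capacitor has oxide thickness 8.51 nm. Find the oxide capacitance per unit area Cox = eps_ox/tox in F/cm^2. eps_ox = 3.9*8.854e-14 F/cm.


Step 1: eps_ox = 3.9 * 8.854e-14 = 3.45306e-13 F/cm
Step 2: tox in cm = 8.51 nm * 1e-7 = 8.5100e-07 cm
Step 3: Cox = 3.45306e-13 / 8.5100e-07 = 4.06e-07 F/cm^2

4.06e-07


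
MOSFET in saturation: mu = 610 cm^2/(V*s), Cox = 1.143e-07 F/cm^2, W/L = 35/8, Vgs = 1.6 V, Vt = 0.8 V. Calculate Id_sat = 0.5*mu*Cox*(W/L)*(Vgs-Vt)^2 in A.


Step 1: Overdrive voltage Vov = Vgs - Vt = 1.6 - 0.8 = 0.8 V
Step 2: W/L = 35/8 = 4.375
Step 3: Id = 0.5 * 610 * 1.143e-07 * 4.375 * 0.8^2
Step 4: Id = 9.76e-05 A

9.76e-05


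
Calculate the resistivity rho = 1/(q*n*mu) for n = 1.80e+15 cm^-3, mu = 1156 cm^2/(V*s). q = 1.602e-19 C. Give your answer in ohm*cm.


Step 1: sigma = q * n * mu = 1.602e-19 * 1.80e+15 * 1156 = 3.33344e-01 S/cm
Step 2: rho = 1 / sigma = 1 / 3.33344e-01 = 3 ohm*cm

3


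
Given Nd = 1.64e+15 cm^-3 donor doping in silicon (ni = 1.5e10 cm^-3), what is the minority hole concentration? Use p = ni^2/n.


Step 1: Since Nd >> ni, n ≈ Nd = 1.64e+15 cm^-3
Step 2: p = ni^2 / n = (1.5e10)^2 / 1.64e+15
Step 3: p = 2.25e20 / 1.64e+15 = 1.37e+05 cm^-3

1.37e+05


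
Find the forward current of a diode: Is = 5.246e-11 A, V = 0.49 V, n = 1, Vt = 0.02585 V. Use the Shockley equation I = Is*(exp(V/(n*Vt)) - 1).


Step 1: V/(n*Vt) = 0.49/(1*0.02585) = 18.9555
Step 2: exp(18.9555) = 1.7071e+08
Step 3: I = 5.246e-11 * (1.7071e+08 - 1) = 8.96e-03 A

8.96e-03


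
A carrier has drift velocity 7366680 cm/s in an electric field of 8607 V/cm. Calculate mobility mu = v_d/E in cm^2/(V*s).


Step 1: mu = v_d / E
Step 2: mu = 7366680 / 8607
Step 3: mu = 855.89 cm^2/(V*s)

855.89


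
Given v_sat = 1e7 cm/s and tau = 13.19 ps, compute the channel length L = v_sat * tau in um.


Step 1: tau in seconds = 13.19 ps * 1e-12 = 1.3190e-11 s
Step 2: L = v_sat * tau = 1e7 * 1.3190e-11 = 1.3190e-04 cm
Step 3: L in um = 1.3190e-04 * 1e4 = 1.319 um

1.319


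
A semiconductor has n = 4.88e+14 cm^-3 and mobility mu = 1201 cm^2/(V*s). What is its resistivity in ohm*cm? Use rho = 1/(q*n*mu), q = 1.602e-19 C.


Step 1: sigma = q * n * mu = 1.602e-19 * 4.88e+14 * 1201 = 9.38913e-02 S/cm
Step 2: rho = 1 / sigma = 1 / 9.38913e-02 = 10.65 ohm*cm

10.65


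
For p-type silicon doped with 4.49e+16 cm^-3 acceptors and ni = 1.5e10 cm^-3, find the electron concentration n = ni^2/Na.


Step 1: Majority hole concentration p ≈ Na = 4.49e+16 cm^-3
Step 2: n = ni^2 / Na = (1.5e10)^2 / 4.49e+16
Step 3: n = 5.01e+03 cm^-3

5.01e+03


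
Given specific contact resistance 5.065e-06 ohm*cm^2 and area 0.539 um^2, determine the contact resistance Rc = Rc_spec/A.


Step 1: Convert area to cm^2: 0.539 um^2 = 5.3900e-09 cm^2
Step 2: Rc = Rc_spec / A = 5.065e-06 / 5.3900e-09
Step 3: Rc = 9.40e+02 ohms

9.40e+02


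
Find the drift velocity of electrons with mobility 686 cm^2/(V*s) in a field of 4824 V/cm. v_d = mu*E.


Step 1: v_d = mu * E
Step 2: v_d = 686 * 4824 = 3309264
Step 3: v_d = 3.31e+06 cm/s

3.31e+06


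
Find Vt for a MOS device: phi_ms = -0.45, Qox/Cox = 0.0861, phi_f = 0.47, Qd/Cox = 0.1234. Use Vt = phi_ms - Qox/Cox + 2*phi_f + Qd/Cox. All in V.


Step 1: Vt = phi_ms - Qox/Cox + 2*phi_f + Qd/Cox
Step 2: Vt = -0.45 - 0.0861 + 2*0.47 + 0.1234
Step 3: Vt = -0.45 - 0.0861 + 0.94 + 0.1234
Step 4: Vt = 0.5273 V

0.5273


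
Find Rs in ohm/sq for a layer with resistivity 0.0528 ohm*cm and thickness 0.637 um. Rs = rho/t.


Step 1: Convert thickness to cm: t = 0.637 um = 6.3700e-05 cm
Step 2: Rs = rho / t = 0.0528 / 6.3700e-05
Step 3: Rs = 828.9 ohm/sq

828.9


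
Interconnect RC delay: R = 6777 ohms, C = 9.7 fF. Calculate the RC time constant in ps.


Step 1: tau = R * C
Step 2: tau = 6777 * 9.7 fF = 6777 * 9.7e-15 F
Step 3: tau = 6.57369e-11 s = 65.7369 ps

65.7369


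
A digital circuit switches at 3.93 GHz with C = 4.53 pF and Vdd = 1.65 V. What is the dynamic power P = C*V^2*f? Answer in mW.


Step 1: V^2 = 1.65^2 = 2.7225 V^2
Step 2: P = C*V^2*f = 4.53e-12 F * 2.7225 * 3.93e9 Hz
Step 3: P = 4.846839525e-02 W
Step 4: P = 48.468 mW

48.468


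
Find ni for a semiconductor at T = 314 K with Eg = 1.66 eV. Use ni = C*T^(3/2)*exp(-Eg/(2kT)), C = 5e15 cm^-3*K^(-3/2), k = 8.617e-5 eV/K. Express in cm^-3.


Step 1: Compute kT = 8.617e-5 * 314 = 0.02705738 eV
Step 2: Exponent = -Eg/(2kT) = -1.66/(2*0.02705738) = -30.67555
Step 3: T^(3/2) = 314^1.5 = 5564.09
Step 4: ni = 5e15 * 5564.09 * exp(-30.67555) = 1.32e+06 cm^-3

1.32e+06


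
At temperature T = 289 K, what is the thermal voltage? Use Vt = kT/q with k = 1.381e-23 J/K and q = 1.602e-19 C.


Step 1: kT = 1.381e-23 * 289 = 3.99109e-21 J
Step 2: Vt = kT/q = 3.99109e-21 / 1.602e-19
Step 3: Vt = 0.02491 V

0.02491


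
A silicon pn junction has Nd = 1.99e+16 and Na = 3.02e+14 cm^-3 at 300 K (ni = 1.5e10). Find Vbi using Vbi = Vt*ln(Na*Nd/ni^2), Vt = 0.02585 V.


Step 1: Compute Na*Nd/ni^2 = 3.02e+14 * 1.99e+16 / (1.5e10)^2 = 2.6710e+10
Step 2: ln(2.6710e+10) = 24.0083
Step 3: Vbi = 0.02585 * 24.0083 = 0.621 V

0.621


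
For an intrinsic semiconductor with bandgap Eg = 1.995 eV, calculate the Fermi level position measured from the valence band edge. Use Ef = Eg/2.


Step 1: For an intrinsic semiconductor, the Fermi level sits at midgap.
Step 2: Ef = Eg / 2 = 1.995 / 2 = 0.9975 eV

0.9975


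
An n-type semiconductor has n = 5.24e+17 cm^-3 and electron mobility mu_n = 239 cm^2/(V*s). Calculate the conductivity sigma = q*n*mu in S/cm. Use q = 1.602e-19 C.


Step 1: sigma = q * n * mu
Step 2: sigma = 1.602e-19 * 5.24e+17 * 239
Step 3: sigma = 2.006e+01 S/cm

2.006e+01


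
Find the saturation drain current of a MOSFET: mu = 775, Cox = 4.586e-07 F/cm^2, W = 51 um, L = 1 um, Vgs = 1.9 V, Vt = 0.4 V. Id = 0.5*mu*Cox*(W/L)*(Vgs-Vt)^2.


Step 1: Overdrive voltage Vov = Vgs - Vt = 1.9 - 0.4 = 1.5 V
Step 2: W/L = 51/1 = 51
Step 3: Id = 0.5 * 775 * 4.586e-07 * 51 * 1.5^2
Step 4: Id = 2.04e-02 A

2.04e-02


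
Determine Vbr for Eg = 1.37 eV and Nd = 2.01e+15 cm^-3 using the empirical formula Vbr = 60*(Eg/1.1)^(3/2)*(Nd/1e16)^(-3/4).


Step 1: Eg/1.1 = 1.37/1.1 = 1.245455
Step 2: (Eg/1.1)^1.5 = 1.245455^1.5 = 1.389927
Step 3: (Nd/1e16)^(-0.75) = (0.201)^(-0.75) = 3.331217
Step 4: Vbr = 60 * 1.389927 * 3.331217 = 277.8 V

277.8


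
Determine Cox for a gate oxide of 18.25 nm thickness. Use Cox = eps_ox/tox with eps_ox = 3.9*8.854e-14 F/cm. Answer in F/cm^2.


Step 1: eps_ox = 3.9 * 8.854e-14 = 3.45306e-13 F/cm
Step 2: tox in cm = 18.25 nm * 1e-7 = 1.8250e-06 cm
Step 3: Cox = 3.45306e-13 / 1.8250e-06 = 1.89e-07 F/cm^2

1.89e-07


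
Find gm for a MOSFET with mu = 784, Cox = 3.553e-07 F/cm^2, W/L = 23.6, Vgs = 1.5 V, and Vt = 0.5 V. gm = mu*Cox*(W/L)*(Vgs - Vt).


Step 1: Vov = Vgs - Vt = 1.5 - 0.5 = 1.0 V
Step 2: gm = mu * Cox * (W/L) * Vov
Step 3: gm = 784 * 3.553e-07 * 23.6 * 1.0 = 6.57e-03 S

6.57e-03


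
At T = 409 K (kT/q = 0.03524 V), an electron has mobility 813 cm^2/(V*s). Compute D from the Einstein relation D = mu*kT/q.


Step 1: D = mu * (kT/q)
Step 2: D = 813 * 0.03524
Step 3: D = 28.65 cm^2/s

28.65


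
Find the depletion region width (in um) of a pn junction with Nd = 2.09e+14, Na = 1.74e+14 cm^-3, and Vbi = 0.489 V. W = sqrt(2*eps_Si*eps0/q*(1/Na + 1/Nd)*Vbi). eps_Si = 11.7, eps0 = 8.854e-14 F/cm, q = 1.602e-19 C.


Step 1: 1/Na + 1/Nd = 1/1.74e+14 + 1/2.09e+14 = 1.05318e-14
Step 2: 2*eps*eps0/q = 2*11.7*8.854e-14/1.602e-19 = 1.293281e+07
Step 3: W^2 = 1.293281e+07 * 1.05318e-14 * 0.489 = 6.66046e-08
Step 4: W = sqrt(6.66046e-08) = 2.581e-04 cm = 2.581 um

2.581


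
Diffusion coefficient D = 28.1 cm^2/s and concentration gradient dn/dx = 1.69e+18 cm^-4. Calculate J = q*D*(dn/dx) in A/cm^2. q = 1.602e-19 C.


Step 1: J = q * D * (dn/dx)
Step 2: J = 1.602e-19 * 28.1 * 1.69e+18
Step 3: J = 7.61e+00 A/cm^2

7.61e+00


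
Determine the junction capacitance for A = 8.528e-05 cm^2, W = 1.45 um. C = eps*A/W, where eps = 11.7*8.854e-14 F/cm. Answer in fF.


Step 1: eps_Si = 11.7 * 8.854e-14 = 1.035918e-12 F/cm
Step 2: W in cm = 1.45 * 1e-4 = 1.45e-04 cm
Step 3: C = 1.035918e-12 * 8.528e-05 / 1.45e-04 = 6.092627e-13 F
Step 4: C = 609.26 fF

609.26


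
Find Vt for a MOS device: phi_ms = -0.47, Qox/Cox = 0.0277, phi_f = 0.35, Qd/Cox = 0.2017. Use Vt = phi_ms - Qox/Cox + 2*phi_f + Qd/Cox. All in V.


Step 1: Vt = phi_ms - Qox/Cox + 2*phi_f + Qd/Cox
Step 2: Vt = -0.47 - 0.0277 + 2*0.35 + 0.2017
Step 3: Vt = -0.47 - 0.0277 + 0.7 + 0.2017
Step 4: Vt = 0.404 V

0.404


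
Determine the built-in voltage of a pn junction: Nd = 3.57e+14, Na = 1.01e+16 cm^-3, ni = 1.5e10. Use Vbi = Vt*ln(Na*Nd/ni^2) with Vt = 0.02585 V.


Step 1: Compute Na*Nd/ni^2 = 1.01e+16 * 3.57e+14 / (1.5e10)^2 = 1.6025e+10
Step 2: ln(1.6025e+10) = 23.4974
Step 3: Vbi = 0.02585 * 23.4974 = 0.607 V

0.607


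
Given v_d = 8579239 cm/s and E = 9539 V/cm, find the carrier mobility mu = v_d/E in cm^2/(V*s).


Step 1: mu = v_d / E
Step 2: mu = 8579239 / 9539
Step 3: mu = 899.39 cm^2/(V*s)

899.39


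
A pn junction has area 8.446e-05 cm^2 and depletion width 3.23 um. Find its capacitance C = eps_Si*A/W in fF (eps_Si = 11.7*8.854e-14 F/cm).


Step 1: eps_Si = 11.7 * 8.854e-14 = 1.035918e-12 F/cm
Step 2: W in cm = 3.23 * 1e-4 = 3.23e-04 cm
Step 3: C = 1.035918e-12 * 8.446e-05 / 3.23e-04 = 2.708781e-13 F
Step 4: C = 270.88 fF

270.88


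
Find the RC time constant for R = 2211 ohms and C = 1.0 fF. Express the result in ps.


Step 1: tau = R * C
Step 2: tau = 2211 * 1.0 fF = 2211 * 1.0e-15 F
Step 3: tau = 2.211e-12 s = 2.211 ps

2.211


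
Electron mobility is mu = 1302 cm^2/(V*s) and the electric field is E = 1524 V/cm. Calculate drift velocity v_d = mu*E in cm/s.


Step 1: v_d = mu * E
Step 2: v_d = 1302 * 1524 = 1984248
Step 3: v_d = 1.98e+06 cm/s

1.98e+06


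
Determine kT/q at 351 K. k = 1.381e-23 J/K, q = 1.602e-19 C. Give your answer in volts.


Step 1: kT = 1.381e-23 * 351 = 4.84731e-21 J
Step 2: Vt = kT/q = 4.84731e-21 / 1.602e-19
Step 3: Vt = 0.03026 V

0.03026


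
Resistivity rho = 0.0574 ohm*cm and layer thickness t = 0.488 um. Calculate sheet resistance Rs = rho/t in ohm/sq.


Step 1: Convert thickness to cm: t = 0.488 um = 4.8800e-05 cm
Step 2: Rs = rho / t = 0.0574 / 4.8800e-05
Step 3: Rs = 1176.2 ohm/sq

1176.2


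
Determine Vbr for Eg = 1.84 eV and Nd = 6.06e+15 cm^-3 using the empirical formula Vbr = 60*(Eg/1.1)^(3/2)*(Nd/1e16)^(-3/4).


Step 1: Eg/1.1 = 1.84/1.1 = 1.672727
Step 2: (Eg/1.1)^1.5 = 1.672727^1.5 = 2.163404
Step 3: (Nd/1e16)^(-0.75) = (0.606)^(-0.75) = 1.455947
Step 4: Vbr = 60 * 2.163404 * 1.455947 = 189.0 V

189.0


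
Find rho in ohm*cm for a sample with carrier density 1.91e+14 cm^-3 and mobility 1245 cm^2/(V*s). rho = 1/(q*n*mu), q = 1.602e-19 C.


Step 1: sigma = q * n * mu = 1.602e-19 * 1.91e+14 * 1245 = 3.80948e-02 S/cm
Step 2: rho = 1 / sigma = 1 / 3.80948e-02 = 26.25 ohm*cm

26.25


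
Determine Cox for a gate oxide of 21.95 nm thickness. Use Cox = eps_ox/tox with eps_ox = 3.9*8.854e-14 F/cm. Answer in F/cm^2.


Step 1: eps_ox = 3.9 * 8.854e-14 = 3.45306e-13 F/cm
Step 2: tox in cm = 21.95 nm * 1e-7 = 2.1950e-06 cm
Step 3: Cox = 3.45306e-13 / 2.1950e-06 = 1.57e-07 F/cm^2

1.57e-07


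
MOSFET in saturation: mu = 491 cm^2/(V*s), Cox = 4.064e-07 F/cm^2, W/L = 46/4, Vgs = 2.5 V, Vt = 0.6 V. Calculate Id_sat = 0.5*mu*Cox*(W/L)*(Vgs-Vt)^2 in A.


Step 1: Overdrive voltage Vov = Vgs - Vt = 2.5 - 0.6 = 1.9 V
Step 2: W/L = 46/4 = 11.5
Step 3: Id = 0.5 * 491 * 4.064e-07 * 11.5 * 1.9^2
Step 4: Id = 4.14e-03 A

4.14e-03


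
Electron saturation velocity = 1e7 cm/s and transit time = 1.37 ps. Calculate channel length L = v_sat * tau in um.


Step 1: tau in seconds = 1.37 ps * 1e-12 = 1.3700e-12 s
Step 2: L = v_sat * tau = 1e7 * 1.3700e-12 = 1.3700e-05 cm
Step 3: L in um = 1.3700e-05 * 1e4 = 0.137 um

0.137


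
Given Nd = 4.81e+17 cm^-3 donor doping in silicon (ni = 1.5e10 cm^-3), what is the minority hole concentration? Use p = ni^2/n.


Step 1: Since Nd >> ni, n ≈ Nd = 4.81e+17 cm^-3
Step 2: p = ni^2 / n = (1.5e10)^2 / 4.81e+17
Step 3: p = 2.25e20 / 4.81e+17 = 4.68e+02 cm^-3

4.68e+02


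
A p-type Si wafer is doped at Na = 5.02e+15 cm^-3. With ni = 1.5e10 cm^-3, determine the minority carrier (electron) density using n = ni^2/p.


Step 1: Majority hole concentration p ≈ Na = 5.02e+15 cm^-3
Step 2: n = ni^2 / Na = (1.5e10)^2 / 5.02e+15
Step 3: n = 4.48e+04 cm^-3

4.48e+04


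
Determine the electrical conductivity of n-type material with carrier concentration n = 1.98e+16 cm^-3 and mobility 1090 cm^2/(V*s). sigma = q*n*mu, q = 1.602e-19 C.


Step 1: sigma = q * n * mu
Step 2: sigma = 1.602e-19 * 1.98e+16 * 1090
Step 3: sigma = 3.457e+00 S/cm

3.457e+00


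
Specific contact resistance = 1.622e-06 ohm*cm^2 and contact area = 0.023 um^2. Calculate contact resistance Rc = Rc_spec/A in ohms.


Step 1: Convert area to cm^2: 0.023 um^2 = 2.3000e-10 cm^2
Step 2: Rc = Rc_spec / A = 1.622e-06 / 2.3000e-10
Step 3: Rc = 7.05e+03 ohms

7.05e+03


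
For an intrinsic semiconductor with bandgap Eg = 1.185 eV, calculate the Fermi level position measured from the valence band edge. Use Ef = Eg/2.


Step 1: For an intrinsic semiconductor, the Fermi level sits at midgap.
Step 2: Ef = Eg / 2 = 1.185 / 2 = 0.5925 eV

0.5925


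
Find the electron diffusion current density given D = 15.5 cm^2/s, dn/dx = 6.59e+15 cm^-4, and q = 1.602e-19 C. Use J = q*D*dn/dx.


Step 1: J = q * D * (dn/dx)
Step 2: J = 1.602e-19 * 15.5 * 6.59e+15
Step 3: J = 1.64e-02 A/cm^2

1.64e-02


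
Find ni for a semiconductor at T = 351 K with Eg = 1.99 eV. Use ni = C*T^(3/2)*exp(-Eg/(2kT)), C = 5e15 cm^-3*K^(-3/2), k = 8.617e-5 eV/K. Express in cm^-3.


Step 1: Compute kT = 8.617e-5 * 351 = 0.03024567 eV
Step 2: Exponent = -Eg/(2kT) = -1.99/(2*0.03024567) = -32.89727
Step 3: T^(3/2) = 351^1.5 = 6575.98
Step 4: ni = 5e15 * 6575.98 * exp(-32.89727) = 1.70e+05 cm^-3

1.70e+05


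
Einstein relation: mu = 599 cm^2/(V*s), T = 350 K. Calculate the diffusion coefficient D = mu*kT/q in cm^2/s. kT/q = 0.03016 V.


Step 1: D = mu * (kT/q)
Step 2: D = 599 * 0.03016
Step 3: D = 18.07 cm^2/s

18.07


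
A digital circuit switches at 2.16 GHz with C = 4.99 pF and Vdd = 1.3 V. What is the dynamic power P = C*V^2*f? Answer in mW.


Step 1: V^2 = 1.3^2 = 1.69 V^2
Step 2: P = C*V^2*f = 4.99e-12 F * 1.69 * 2.16e9 Hz
Step 3: P = 1.8215496e-02 W
Step 4: P = 18.215 mW

18.215


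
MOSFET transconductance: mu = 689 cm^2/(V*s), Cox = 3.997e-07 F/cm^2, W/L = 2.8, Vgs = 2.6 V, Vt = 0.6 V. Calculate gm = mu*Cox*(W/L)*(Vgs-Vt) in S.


Step 1: Vov = Vgs - Vt = 2.6 - 0.6 = 2.0 V
Step 2: gm = mu * Cox * (W/L) * Vov
Step 3: gm = 689 * 3.997e-07 * 2.8 * 2.0 = 1.54e-03 S

1.54e-03


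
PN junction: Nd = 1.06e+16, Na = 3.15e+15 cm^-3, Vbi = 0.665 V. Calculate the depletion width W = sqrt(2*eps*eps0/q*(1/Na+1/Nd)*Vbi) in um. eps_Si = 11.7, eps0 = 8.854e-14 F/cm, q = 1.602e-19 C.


Step 1: 1/Na + 1/Nd = 1/3.15e+15 + 1/1.06e+16 = 4.11800e-16
Step 2: 2*eps*eps0/q = 2*11.7*8.854e-14/1.602e-19 = 1.293281e+07
Step 3: W^2 = 1.293281e+07 * 4.11800e-16 * 0.665 = 3.54161e-09
Step 4: W = sqrt(3.54161e-09) = 5.951e-05 cm = 0.5951 um

0.5951


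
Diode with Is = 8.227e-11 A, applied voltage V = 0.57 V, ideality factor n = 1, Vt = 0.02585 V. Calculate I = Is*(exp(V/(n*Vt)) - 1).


Step 1: V/(n*Vt) = 0.57/(1*0.02585) = 22.0503
Step 2: exp(22.0503) = 3.7698e+09
Step 3: I = 8.227e-11 * (3.7698e+09 - 1) = 3.10e-01 A

3.10e-01


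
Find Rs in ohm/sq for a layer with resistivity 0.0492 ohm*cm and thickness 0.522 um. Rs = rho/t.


Step 1: Convert thickness to cm: t = 0.522 um = 5.2200e-05 cm
Step 2: Rs = rho / t = 0.0492 / 5.2200e-05
Step 3: Rs = 942.5 ohm/sq

942.5


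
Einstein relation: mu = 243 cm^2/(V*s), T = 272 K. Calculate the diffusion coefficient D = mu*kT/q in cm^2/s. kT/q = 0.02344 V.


Step 1: D = mu * (kT/q)
Step 2: D = 243 * 0.02344
Step 3: D = 5.7 cm^2/s

5.7


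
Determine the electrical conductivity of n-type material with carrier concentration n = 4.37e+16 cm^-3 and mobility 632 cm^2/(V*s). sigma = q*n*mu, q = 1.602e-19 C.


Step 1: sigma = q * n * mu
Step 2: sigma = 1.602e-19 * 4.37e+16 * 632
Step 3: sigma = 4.424e+00 S/cm

4.424e+00


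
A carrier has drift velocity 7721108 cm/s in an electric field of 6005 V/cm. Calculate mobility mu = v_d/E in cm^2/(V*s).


Step 1: mu = v_d / E
Step 2: mu = 7721108 / 6005
Step 3: mu = 1285.78 cm^2/(V*s)

1285.78


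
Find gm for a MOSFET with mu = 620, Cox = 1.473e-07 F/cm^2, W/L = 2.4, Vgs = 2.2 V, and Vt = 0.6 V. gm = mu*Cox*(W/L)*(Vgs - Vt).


Step 1: Vov = Vgs - Vt = 2.2 - 0.6 = 1.6 V
Step 2: gm = mu * Cox * (W/L) * Vov
Step 3: gm = 620 * 1.473e-07 * 2.4 * 1.6 = 3.51e-04 S

3.51e-04


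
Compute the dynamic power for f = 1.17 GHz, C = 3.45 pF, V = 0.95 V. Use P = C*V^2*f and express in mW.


Step 1: V^2 = 0.95^2 = 0.9025 V^2
Step 2: P = C*V^2*f = 3.45e-12 F * 0.9025 * 1.17e9 Hz
Step 3: P = 3.64294125e-03 W
Step 4: P = 3.643 mW

3.643


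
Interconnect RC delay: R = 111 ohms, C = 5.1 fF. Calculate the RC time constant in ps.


Step 1: tau = R * C
Step 2: tau = 111 * 5.1 fF = 111 * 5.1e-15 F
Step 3: tau = 5.661e-13 s = 0.5661 ps

0.5661


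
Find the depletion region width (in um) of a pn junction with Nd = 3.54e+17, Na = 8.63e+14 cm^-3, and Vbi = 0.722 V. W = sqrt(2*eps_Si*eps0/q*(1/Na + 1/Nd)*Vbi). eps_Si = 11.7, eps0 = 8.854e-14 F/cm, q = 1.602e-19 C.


Step 1: 1/Na + 1/Nd = 1/8.63e+14 + 1/3.54e+17 = 1.16157e-15
Step 2: 2*eps*eps0/q = 2*11.7*8.854e-14/1.602e-19 = 1.293281e+07
Step 3: W^2 = 1.293281e+07 * 1.16157e-15 * 0.722 = 1.08461e-08
Step 4: W = sqrt(1.08461e-08) = 1.041e-04 cm = 1.041 um

1.041


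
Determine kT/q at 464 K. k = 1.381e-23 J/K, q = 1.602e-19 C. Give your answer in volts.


Step 1: kT = 1.381e-23 * 464 = 6.40784e-21 J
Step 2: Vt = kT/q = 6.40784e-21 / 1.602e-19
Step 3: Vt = 0.04 V

0.04


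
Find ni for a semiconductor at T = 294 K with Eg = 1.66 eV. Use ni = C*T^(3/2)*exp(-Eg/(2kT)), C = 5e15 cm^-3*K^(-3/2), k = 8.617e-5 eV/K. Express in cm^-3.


Step 1: Compute kT = 8.617e-5 * 294 = 0.02533398 eV
Step 2: Exponent = -Eg/(2kT) = -1.66/(2*0.02533398) = -32.76232
Step 3: T^(3/2) = 294^1.5 = 5041.05
Step 4: ni = 5e15 * 5041.05 * exp(-32.76232) = 1.49e+05 cm^-3

1.49e+05


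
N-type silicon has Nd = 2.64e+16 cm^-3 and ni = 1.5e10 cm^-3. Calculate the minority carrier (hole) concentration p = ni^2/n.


Step 1: Since Nd >> ni, n ≈ Nd = 2.64e+16 cm^-3
Step 2: p = ni^2 / n = (1.5e10)^2 / 2.64e+16
Step 3: p = 2.25e20 / 2.64e+16 = 8.52e+03 cm^-3

8.52e+03


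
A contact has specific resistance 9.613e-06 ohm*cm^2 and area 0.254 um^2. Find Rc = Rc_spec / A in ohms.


Step 1: Convert area to cm^2: 0.254 um^2 = 2.5400e-09 cm^2
Step 2: Rc = Rc_spec / A = 9.613e-06 / 2.5400e-09
Step 3: Rc = 3.78e+03 ohms

3.78e+03


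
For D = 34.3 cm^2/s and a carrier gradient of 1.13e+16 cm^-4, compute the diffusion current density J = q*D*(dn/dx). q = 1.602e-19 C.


Step 1: J = q * D * (dn/dx)
Step 2: J = 1.602e-19 * 34.3 * 1.13e+16
Step 3: J = 6.21e-02 A/cm^2

6.21e-02


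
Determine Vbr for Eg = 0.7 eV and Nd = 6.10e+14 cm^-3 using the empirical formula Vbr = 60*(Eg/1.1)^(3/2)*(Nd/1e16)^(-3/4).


Step 1: Eg/1.1 = 0.7/1.1 = 0.636364
Step 2: (Eg/1.1)^1.5 = 0.636364^1.5 = 0.507643
Step 3: (Nd/1e16)^(-0.75) = (0.061)^(-0.75) = 8.147092
Step 4: Vbr = 60 * 0.507643 * 8.147092 = 248.1 V

248.1


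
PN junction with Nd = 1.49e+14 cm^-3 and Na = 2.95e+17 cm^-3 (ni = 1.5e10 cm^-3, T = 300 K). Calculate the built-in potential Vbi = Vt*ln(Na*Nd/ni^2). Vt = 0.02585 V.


Step 1: Compute Na*Nd/ni^2 = 2.95e+17 * 1.49e+14 / (1.5e10)^2 = 1.9536e+11
Step 2: ln(1.9536e+11) = 25.9981
Step 3: Vbi = 0.02585 * 25.9981 = 0.672 V

0.672


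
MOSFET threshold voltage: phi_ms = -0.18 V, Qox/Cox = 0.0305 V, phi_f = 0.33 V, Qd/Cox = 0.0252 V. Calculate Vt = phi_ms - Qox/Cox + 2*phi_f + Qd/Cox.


Step 1: Vt = phi_ms - Qox/Cox + 2*phi_f + Qd/Cox
Step 2: Vt = -0.18 - 0.0305 + 2*0.33 + 0.0252
Step 3: Vt = -0.18 - 0.0305 + 0.66 + 0.0252
Step 4: Vt = 0.4747 V

0.4747


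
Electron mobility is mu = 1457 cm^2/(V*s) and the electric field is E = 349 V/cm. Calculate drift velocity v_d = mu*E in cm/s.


Step 1: v_d = mu * E
Step 2: v_d = 1457 * 349 = 508493
Step 3: v_d = 5.08e+05 cm/s

5.08e+05


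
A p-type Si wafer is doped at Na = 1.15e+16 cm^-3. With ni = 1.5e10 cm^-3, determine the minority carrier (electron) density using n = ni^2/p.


Step 1: Majority hole concentration p ≈ Na = 1.15e+16 cm^-3
Step 2: n = ni^2 / Na = (1.5e10)^2 / 1.15e+16
Step 3: n = 1.96e+04 cm^-3

1.96e+04


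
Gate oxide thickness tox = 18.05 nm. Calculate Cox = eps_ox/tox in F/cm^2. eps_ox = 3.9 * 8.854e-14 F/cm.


Step 1: eps_ox = 3.9 * 8.854e-14 = 3.45306e-13 F/cm
Step 2: tox in cm = 18.05 nm * 1e-7 = 1.8050e-06 cm
Step 3: Cox = 3.45306e-13 / 1.8050e-06 = 1.91e-07 F/cm^2

1.91e-07


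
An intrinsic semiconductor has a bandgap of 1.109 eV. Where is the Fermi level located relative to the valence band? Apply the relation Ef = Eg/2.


Step 1: For an intrinsic semiconductor, the Fermi level sits at midgap.
Step 2: Ef = Eg / 2 = 1.109 / 2 = 0.5545 eV

0.5545


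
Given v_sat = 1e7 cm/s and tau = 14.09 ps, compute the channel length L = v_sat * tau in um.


Step 1: tau in seconds = 14.09 ps * 1e-12 = 1.4090e-11 s
Step 2: L = v_sat * tau = 1e7 * 1.4090e-11 = 1.4090e-04 cm
Step 3: L in um = 1.4090e-04 * 1e4 = 1.409 um

1.409


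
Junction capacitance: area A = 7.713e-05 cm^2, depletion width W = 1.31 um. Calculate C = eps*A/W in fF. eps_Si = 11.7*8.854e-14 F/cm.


Step 1: eps_Si = 11.7 * 8.854e-14 = 1.035918e-12 F/cm
Step 2: W in cm = 1.31 * 1e-4 = 1.31e-04 cm
Step 3: C = 1.035918e-12 * 7.713e-05 / 1.31e-04 = 6.099264e-13 F
Step 4: C = 609.93 fF

609.93


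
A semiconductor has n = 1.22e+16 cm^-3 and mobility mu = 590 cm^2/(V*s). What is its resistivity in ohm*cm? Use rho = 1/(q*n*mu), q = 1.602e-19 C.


Step 1: sigma = q * n * mu = 1.602e-19 * 1.22e+16 * 590 = 1.15312e+00 S/cm
Step 2: rho = 1 / sigma = 1 / 1.15312e+00 = 0.8672 ohm*cm

0.8672


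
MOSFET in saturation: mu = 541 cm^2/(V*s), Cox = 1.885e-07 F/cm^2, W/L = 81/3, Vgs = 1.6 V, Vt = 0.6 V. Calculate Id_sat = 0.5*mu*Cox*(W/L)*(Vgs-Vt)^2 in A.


Step 1: Overdrive voltage Vov = Vgs - Vt = 1.6 - 0.6 = 1.0 V
Step 2: W/L = 81/3 = 27
Step 3: Id = 0.5 * 541 * 1.885e-07 * 27 * 1.0^2
Step 4: Id = 1.38e-03 A

1.38e-03


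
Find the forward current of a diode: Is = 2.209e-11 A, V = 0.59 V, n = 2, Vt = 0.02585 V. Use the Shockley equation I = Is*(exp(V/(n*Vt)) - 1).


Step 1: V/(n*Vt) = 0.59/(2*0.02585) = 11.4120
Step 2: exp(11.4120) = 9.0400e+04
Step 3: I = 2.209e-11 * (9.0400e+04 - 1) = 2.00e-06 A

2.00e-06


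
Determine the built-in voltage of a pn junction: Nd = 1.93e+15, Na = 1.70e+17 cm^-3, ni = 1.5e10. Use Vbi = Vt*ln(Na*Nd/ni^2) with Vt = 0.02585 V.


Step 1: Compute Na*Nd/ni^2 = 1.70e+17 * 1.93e+15 / (1.5e10)^2 = 1.4582e+12
Step 2: ln(1.4582e+12) = 28.0082
Step 3: Vbi = 0.02585 * 28.0082 = 0.724 V

0.724


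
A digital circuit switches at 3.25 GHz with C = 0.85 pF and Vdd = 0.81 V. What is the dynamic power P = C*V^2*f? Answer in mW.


Step 1: V^2 = 0.81^2 = 0.6561 V^2
Step 2: P = C*V^2*f = 0.85e-12 F * 0.6561 * 3.25e9 Hz
Step 3: P = 1.81247625e-03 W
Step 4: P = 1.812 mW

1.812


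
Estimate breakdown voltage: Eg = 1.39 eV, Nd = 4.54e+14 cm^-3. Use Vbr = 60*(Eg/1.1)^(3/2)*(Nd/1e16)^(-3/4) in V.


Step 1: Eg/1.1 = 1.39/1.1 = 1.263636
Step 2: (Eg/1.1)^1.5 = 1.263636^1.5 = 1.420473
Step 3: (Nd/1e16)^(-0.75) = (0.0454)^(-0.75) = 10.167358
Step 4: Vbr = 60 * 1.420473 * 10.167358 = 866.5 V

866.5


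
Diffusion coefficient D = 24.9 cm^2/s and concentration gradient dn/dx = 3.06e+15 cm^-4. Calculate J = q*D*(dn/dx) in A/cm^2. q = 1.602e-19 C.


Step 1: J = q * D * (dn/dx)
Step 2: J = 1.602e-19 * 24.9 * 3.06e+15
Step 3: J = 1.22e-02 A/cm^2

1.22e-02


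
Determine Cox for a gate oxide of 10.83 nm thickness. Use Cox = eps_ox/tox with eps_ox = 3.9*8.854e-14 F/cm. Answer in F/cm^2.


Step 1: eps_ox = 3.9 * 8.854e-14 = 3.45306e-13 F/cm
Step 2: tox in cm = 10.83 nm * 1e-7 = 1.0830e-06 cm
Step 3: Cox = 3.45306e-13 / 1.0830e-06 = 3.19e-07 F/cm^2

3.19e-07


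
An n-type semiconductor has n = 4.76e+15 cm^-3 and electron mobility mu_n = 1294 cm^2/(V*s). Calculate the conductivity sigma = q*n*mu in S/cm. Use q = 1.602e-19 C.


Step 1: sigma = q * n * mu
Step 2: sigma = 1.602e-19 * 4.76e+15 * 1294
Step 3: sigma = 9.867e-01 S/cm

9.867e-01


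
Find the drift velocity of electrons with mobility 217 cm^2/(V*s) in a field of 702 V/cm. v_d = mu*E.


Step 1: v_d = mu * E
Step 2: v_d = 217 * 702 = 152334
Step 3: v_d = 1.52e+05 cm/s

1.52e+05


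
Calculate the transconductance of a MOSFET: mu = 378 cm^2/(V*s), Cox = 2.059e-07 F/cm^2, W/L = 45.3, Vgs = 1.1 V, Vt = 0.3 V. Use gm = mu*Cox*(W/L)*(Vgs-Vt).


Step 1: Vov = Vgs - Vt = 1.1 - 0.3 = 0.8 V
Step 2: gm = mu * Cox * (W/L) * Vov
Step 3: gm = 378 * 2.059e-07 * 45.3 * 0.8 = 2.82e-03 S

2.82e-03


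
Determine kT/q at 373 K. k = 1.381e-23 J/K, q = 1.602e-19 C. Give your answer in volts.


Step 1: kT = 1.381e-23 * 373 = 5.15113e-21 J
Step 2: Vt = kT/q = 5.15113e-21 / 1.602e-19
Step 3: Vt = 0.03215 V

0.03215


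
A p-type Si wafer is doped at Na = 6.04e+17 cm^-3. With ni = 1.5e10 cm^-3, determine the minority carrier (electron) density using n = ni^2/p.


Step 1: Majority hole concentration p ≈ Na = 6.04e+17 cm^-3
Step 2: n = ni^2 / Na = (1.5e10)^2 / 6.04e+17
Step 3: n = 3.73e+02 cm^-3

3.73e+02


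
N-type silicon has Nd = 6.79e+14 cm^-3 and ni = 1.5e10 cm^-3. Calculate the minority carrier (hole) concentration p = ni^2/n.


Step 1: Since Nd >> ni, n ≈ Nd = 6.79e+14 cm^-3
Step 2: p = ni^2 / n = (1.5e10)^2 / 6.79e+14
Step 3: p = 2.25e20 / 6.79e+14 = 3.31e+05 cm^-3

3.31e+05


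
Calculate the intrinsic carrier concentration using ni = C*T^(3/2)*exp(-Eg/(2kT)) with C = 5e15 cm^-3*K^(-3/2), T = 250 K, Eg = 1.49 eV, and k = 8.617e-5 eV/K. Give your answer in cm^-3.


Step 1: Compute kT = 8.617e-5 * 250 = 0.0215425 eV
Step 2: Exponent = -Eg/(2kT) = -1.49/(2*0.0215425) = -34.58280
Step 3: T^(3/2) = 250^1.5 = 3952.85
Step 4: ni = 5e15 * 3952.85 * exp(-34.58280) = 1.89e+04 cm^-3

1.89e+04


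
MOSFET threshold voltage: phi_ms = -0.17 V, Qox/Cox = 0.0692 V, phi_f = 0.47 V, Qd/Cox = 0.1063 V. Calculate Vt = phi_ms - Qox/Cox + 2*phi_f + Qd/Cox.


Step 1: Vt = phi_ms - Qox/Cox + 2*phi_f + Qd/Cox
Step 2: Vt = -0.17 - 0.0692 + 2*0.47 + 0.1063
Step 3: Vt = -0.17 - 0.0692 + 0.94 + 0.1063
Step 4: Vt = 0.8071 V

0.8071


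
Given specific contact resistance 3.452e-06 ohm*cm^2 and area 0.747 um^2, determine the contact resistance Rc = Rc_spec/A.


Step 1: Convert area to cm^2: 0.747 um^2 = 7.4700e-09 cm^2
Step 2: Rc = Rc_spec / A = 3.452e-06 / 7.4700e-09
Step 3: Rc = 4.62e+02 ohms

4.62e+02


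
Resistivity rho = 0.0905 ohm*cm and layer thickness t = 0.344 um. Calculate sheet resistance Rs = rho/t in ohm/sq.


Step 1: Convert thickness to cm: t = 0.344 um = 3.4400e-05 cm
Step 2: Rs = rho / t = 0.0905 / 3.4400e-05
Step 3: Rs = 2630.8 ohm/sq

2630.8


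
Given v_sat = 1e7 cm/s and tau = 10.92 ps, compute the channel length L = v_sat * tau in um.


Step 1: tau in seconds = 10.92 ps * 1e-12 = 1.0920e-11 s
Step 2: L = v_sat * tau = 1e7 * 1.0920e-11 = 1.0920e-04 cm
Step 3: L in um = 1.0920e-04 * 1e4 = 1.092 um

1.092


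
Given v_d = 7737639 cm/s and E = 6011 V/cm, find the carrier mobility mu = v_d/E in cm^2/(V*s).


Step 1: mu = v_d / E
Step 2: mu = 7737639 / 6011
Step 3: mu = 1287.25 cm^2/(V*s)

1287.25


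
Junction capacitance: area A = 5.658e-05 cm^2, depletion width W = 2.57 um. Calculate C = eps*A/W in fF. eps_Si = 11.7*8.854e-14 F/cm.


Step 1: eps_Si = 11.7 * 8.854e-14 = 1.035918e-12 F/cm
Step 2: W in cm = 2.57 * 1e-4 = 2.57e-04 cm
Step 3: C = 1.035918e-12 * 5.658e-05 / 2.57e-04 = 2.280632e-13 F
Step 4: C = 228.06 fF

228.06


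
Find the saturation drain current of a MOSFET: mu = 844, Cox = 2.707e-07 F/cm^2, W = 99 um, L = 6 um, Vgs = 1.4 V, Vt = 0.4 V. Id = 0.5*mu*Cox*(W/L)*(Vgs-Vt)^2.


Step 1: Overdrive voltage Vov = Vgs - Vt = 1.4 - 0.4 = 1.0 V
Step 2: W/L = 99/6 = 16.5
Step 3: Id = 0.5 * 844 * 2.707e-07 * 16.5 * 1.0^2
Step 4: Id = 1.88e-03 A

1.88e-03


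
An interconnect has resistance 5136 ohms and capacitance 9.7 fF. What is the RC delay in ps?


Step 1: tau = R * C
Step 2: tau = 5136 * 9.7 fF = 5136 * 9.7e-15 F
Step 3: tau = 4.98192e-11 s = 49.8192 ps

49.8192


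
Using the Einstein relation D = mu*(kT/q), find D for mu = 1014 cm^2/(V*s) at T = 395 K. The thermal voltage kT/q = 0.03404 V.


Step 1: D = mu * (kT/q)
Step 2: D = 1014 * 0.03404
Step 3: D = 34.52 cm^2/s

34.52


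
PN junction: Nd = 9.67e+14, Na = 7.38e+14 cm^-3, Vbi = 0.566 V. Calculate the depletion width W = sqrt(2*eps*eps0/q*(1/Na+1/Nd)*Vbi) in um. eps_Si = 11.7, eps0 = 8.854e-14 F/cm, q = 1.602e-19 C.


Step 1: 1/Na + 1/Nd = 1/7.38e+14 + 1/9.67e+14 = 2.38914e-15
Step 2: 2*eps*eps0/q = 2*11.7*8.854e-14/1.602e-19 = 1.293281e+07
Step 3: W^2 = 1.293281e+07 * 2.38914e-15 * 0.566 = 1.74884e-08
Step 4: W = sqrt(1.74884e-08) = 1.322e-04 cm = 1.322 um

1.322


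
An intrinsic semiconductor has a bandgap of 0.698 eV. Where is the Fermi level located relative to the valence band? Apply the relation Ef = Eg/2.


Step 1: For an intrinsic semiconductor, the Fermi level sits at midgap.
Step 2: Ef = Eg / 2 = 0.698 / 2 = 0.349 eV

0.349


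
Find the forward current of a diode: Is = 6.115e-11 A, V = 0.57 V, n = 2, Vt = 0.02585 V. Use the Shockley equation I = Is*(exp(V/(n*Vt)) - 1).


Step 1: V/(n*Vt) = 0.57/(2*0.02585) = 11.0251
Step 2: exp(11.0251) = 6.1396e+04
Step 3: I = 6.115e-11 * (6.1396e+04 - 1) = 3.75e-06 A

3.75e-06


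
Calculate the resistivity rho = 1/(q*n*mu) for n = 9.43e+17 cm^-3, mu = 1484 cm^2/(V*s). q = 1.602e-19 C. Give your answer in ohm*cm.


Step 1: sigma = q * n * mu = 1.602e-19 * 9.43e+17 * 1484 = 2.24186e+02 S/cm
Step 2: rho = 1 / sigma = 1 / 2.24186e+02 = 0.004461 ohm*cm

0.004461


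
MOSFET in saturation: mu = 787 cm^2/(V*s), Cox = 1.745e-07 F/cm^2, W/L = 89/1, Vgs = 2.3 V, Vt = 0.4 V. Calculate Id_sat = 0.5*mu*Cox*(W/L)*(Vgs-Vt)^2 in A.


Step 1: Overdrive voltage Vov = Vgs - Vt = 2.3 - 0.4 = 1.9 V
Step 2: W/L = 89/1 = 89
Step 3: Id = 0.5 * 787 * 1.745e-07 * 89 * 1.9^2
Step 4: Id = 2.21e-02 A

2.21e-02


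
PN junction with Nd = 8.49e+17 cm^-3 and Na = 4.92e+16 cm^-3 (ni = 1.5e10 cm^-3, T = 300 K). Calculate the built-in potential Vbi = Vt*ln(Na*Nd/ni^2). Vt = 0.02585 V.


Step 1: Compute Na*Nd/ni^2 = 4.92e+16 * 8.49e+17 / (1.5e10)^2 = 1.8565e+14
Step 2: ln(1.8565e+14) = 32.8549
Step 3: Vbi = 0.02585 * 32.8549 = 0.849 V

0.849


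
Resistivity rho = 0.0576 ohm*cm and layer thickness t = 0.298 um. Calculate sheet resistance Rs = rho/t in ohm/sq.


Step 1: Convert thickness to cm: t = 0.298 um = 2.9800e-05 cm
Step 2: Rs = rho / t = 0.0576 / 2.9800e-05
Step 3: Rs = 1932.9 ohm/sq

1932.9


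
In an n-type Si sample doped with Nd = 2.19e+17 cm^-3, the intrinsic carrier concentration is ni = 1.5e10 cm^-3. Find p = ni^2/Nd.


Step 1: Since Nd >> ni, n ≈ Nd = 2.19e+17 cm^-3
Step 2: p = ni^2 / n = (1.5e10)^2 / 2.19e+17
Step 3: p = 2.25e20 / 2.19e+17 = 1.03e+03 cm^-3

1.03e+03


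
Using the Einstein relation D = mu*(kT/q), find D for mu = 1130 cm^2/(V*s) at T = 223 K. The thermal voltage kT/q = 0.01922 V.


Step 1: D = mu * (kT/q)
Step 2: D = 1130 * 0.01922
Step 3: D = 21.72 cm^2/s

21.72


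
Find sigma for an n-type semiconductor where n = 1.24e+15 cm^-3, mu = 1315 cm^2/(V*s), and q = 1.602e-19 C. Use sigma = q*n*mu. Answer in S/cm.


Step 1: sigma = q * n * mu
Step 2: sigma = 1.602e-19 * 1.24e+15 * 1315
Step 3: sigma = 2.612e-01 S/cm

2.612e-01


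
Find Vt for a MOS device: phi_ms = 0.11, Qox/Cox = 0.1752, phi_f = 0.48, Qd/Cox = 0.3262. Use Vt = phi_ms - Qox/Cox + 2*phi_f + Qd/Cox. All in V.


Step 1: Vt = phi_ms - Qox/Cox + 2*phi_f + Qd/Cox
Step 2: Vt = 0.11 - 0.1752 + 2*0.48 + 0.3262
Step 3: Vt = 0.11 - 0.1752 + 0.96 + 0.3262
Step 4: Vt = 1.221 V

1.221


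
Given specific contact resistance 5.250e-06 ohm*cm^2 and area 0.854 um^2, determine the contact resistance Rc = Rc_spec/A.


Step 1: Convert area to cm^2: 0.854 um^2 = 8.5400e-09 cm^2
Step 2: Rc = Rc_spec / A = 5.250e-06 / 8.5400e-09
Step 3: Rc = 6.15e+02 ohms

6.15e+02


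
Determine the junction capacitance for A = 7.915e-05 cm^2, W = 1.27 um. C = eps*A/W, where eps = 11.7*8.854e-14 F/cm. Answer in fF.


Step 1: eps_Si = 11.7 * 8.854e-14 = 1.035918e-12 F/cm
Step 2: W in cm = 1.27 * 1e-4 = 1.27e-04 cm
Step 3: C = 1.035918e-12 * 7.915e-05 / 1.27e-04 = 6.456135e-13 F
Step 4: C = 645.61 fF

645.61


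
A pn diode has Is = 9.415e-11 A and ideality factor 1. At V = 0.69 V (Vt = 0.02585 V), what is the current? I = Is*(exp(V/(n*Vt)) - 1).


Step 1: V/(n*Vt) = 0.69/(1*0.02585) = 26.6925
Step 2: exp(26.6925) = 3.9121e+11
Step 3: I = 9.415e-11 * (3.9121e+11 - 1) = 3.68e+01 A

3.68e+01


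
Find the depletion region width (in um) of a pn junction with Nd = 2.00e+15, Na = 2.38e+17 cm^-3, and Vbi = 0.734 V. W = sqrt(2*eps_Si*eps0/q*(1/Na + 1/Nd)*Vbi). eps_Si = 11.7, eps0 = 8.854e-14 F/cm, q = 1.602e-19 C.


Step 1: 1/Na + 1/Nd = 1/2.38e+17 + 1/2.00e+15 = 5.04202e-16
Step 2: 2*eps*eps0/q = 2*11.7*8.854e-14/1.602e-19 = 1.293281e+07
Step 3: W^2 = 1.293281e+07 * 5.04202e-16 * 0.734 = 4.78623e-09
Step 4: W = sqrt(4.78623e-09) = 6.918e-05 cm = 0.6918 um

0.6918


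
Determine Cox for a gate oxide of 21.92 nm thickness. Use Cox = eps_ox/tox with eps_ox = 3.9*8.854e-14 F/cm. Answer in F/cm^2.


Step 1: eps_ox = 3.9 * 8.854e-14 = 3.45306e-13 F/cm
Step 2: tox in cm = 21.92 nm * 1e-7 = 2.1920e-06 cm
Step 3: Cox = 3.45306e-13 / 2.1920e-06 = 1.58e-07 F/cm^2

1.58e-07


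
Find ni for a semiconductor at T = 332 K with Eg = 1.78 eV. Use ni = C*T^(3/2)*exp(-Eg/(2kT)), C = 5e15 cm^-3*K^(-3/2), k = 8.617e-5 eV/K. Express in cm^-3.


Step 1: Compute kT = 8.617e-5 * 332 = 0.02860844 eV
Step 2: Exponent = -Eg/(2kT) = -1.78/(2*0.02860844) = -31.10970
Step 3: T^(3/2) = 332^1.5 = 6049.33
Step 4: ni = 5e15 * 6049.33 * exp(-31.10970) = 9.33e+05 cm^-3

9.33e+05


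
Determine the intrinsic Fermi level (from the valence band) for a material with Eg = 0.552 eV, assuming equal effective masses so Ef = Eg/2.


Step 1: For an intrinsic semiconductor, the Fermi level sits at midgap.
Step 2: Ef = Eg / 2 = 0.552 / 2 = 0.276 eV

0.276


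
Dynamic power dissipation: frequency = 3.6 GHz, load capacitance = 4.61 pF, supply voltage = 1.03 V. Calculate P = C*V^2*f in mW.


Step 1: V^2 = 1.03^2 = 1.0609 V^2
Step 2: P = C*V^2*f = 4.61e-12 F * 1.0609 * 3.6e9 Hz
Step 3: P = 1.76066964e-02 W
Step 4: P = 17.607 mW

17.607


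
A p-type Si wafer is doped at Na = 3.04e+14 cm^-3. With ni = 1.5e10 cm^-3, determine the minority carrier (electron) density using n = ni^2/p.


Step 1: Majority hole concentration p ≈ Na = 3.04e+14 cm^-3
Step 2: n = ni^2 / Na = (1.5e10)^2 / 3.04e+14
Step 3: n = 7.40e+05 cm^-3

7.40e+05


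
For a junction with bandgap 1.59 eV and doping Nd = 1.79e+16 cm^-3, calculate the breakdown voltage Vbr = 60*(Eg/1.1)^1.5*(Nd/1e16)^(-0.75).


Step 1: Eg/1.1 = 1.59/1.1 = 1.445455
Step 2: (Eg/1.1)^1.5 = 1.445455^1.5 = 1.737828
Step 3: (Nd/1e16)^(-0.75) = (1.79)^(-0.75) = 0.646190
Step 4: Vbr = 60 * 1.737828 * 0.646190 = 67.4 V

67.4


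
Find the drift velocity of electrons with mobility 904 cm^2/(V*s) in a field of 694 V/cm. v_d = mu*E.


Step 1: v_d = mu * E
Step 2: v_d = 904 * 694 = 627376
Step 3: v_d = 6.27e+05 cm/s

6.27e+05


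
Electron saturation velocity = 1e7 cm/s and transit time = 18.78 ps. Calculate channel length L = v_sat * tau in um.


Step 1: tau in seconds = 18.78 ps * 1e-12 = 1.8780e-11 s
Step 2: L = v_sat * tau = 1e7 * 1.8780e-11 = 1.8780e-04 cm
Step 3: L in um = 1.8780e-04 * 1e4 = 1.878 um

1.878


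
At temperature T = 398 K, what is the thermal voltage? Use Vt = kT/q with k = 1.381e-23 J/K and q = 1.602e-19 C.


Step 1: kT = 1.381e-23 * 398 = 5.49638e-21 J
Step 2: Vt = kT/q = 5.49638e-21 / 1.602e-19
Step 3: Vt = 0.03431 V

0.03431


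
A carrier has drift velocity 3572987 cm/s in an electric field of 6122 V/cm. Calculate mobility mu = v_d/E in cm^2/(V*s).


Step 1: mu = v_d / E
Step 2: mu = 3572987 / 6122
Step 3: mu = 583.63 cm^2/(V*s)

583.63


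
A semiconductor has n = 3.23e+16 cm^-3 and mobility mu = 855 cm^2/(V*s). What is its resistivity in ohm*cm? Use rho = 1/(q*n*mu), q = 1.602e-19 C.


Step 1: sigma = q * n * mu = 1.602e-19 * 3.23e+16 * 855 = 4.42416e+00 S/cm
Step 2: rho = 1 / sigma = 1 / 4.42416e+00 = 0.226 ohm*cm

0.226


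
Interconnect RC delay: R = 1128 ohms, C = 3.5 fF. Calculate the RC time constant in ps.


Step 1: tau = R * C
Step 2: tau = 1128 * 3.5 fF = 1128 * 3.5e-15 F
Step 3: tau = 3.948e-12 s = 3.948 ps

3.948


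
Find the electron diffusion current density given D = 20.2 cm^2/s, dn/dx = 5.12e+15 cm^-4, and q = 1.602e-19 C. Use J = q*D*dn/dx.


Step 1: J = q * D * (dn/dx)
Step 2: J = 1.602e-19 * 20.2 * 5.12e+15
Step 3: J = 1.66e-02 A/cm^2

1.66e-02


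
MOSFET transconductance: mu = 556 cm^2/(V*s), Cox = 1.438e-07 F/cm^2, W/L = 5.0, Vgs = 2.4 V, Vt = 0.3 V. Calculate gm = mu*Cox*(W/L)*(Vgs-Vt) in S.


Step 1: Vov = Vgs - Vt = 2.4 - 0.3 = 2.1 V
Step 2: gm = mu * Cox * (W/L) * Vov
Step 3: gm = 556 * 1.438e-07 * 5.0 * 2.1 = 8.40e-04 S

8.40e-04


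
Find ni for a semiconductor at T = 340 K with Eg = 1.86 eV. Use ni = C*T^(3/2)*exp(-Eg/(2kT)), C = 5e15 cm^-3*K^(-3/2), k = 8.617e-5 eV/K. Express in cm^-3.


Step 1: Compute kT = 8.617e-5 * 340 = 0.0292978 eV
Step 2: Exponent = -Eg/(2kT) = -1.86/(2*0.0292978) = -31.74300
Step 3: T^(3/2) = 340^1.5 = 6269.29
Step 4: ni = 5e15 * 6269.29 * exp(-31.74300) = 5.13e+05 cm^-3

5.13e+05


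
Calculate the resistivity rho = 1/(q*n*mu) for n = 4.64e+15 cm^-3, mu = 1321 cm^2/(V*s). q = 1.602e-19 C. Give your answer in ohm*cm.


Step 1: sigma = q * n * mu = 1.602e-19 * 4.64e+15 * 1321 = 9.81936e-01 S/cm
Step 2: rho = 1 / sigma = 1 / 9.81936e-01 = 1.018 ohm*cm

1.018


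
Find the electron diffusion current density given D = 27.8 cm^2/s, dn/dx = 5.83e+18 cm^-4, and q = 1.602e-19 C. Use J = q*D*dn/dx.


Step 1: J = q * D * (dn/dx)
Step 2: J = 1.602e-19 * 27.8 * 5.83e+18
Step 3: J = 2.60e+01 A/cm^2

2.60e+01
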